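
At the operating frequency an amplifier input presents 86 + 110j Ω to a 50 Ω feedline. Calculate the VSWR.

VSWR ≈ 4.91

Γ = (Z_L − Z_0)/(Z_L + Z_0) = (36 + j110)/(136 + j110)
|Γ| = 116/175 = 0.662
VSWR = (1 + |Γ|)/(1 − |Γ|) = 1.66/0.338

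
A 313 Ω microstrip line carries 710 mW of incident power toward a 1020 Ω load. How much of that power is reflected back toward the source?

P_reflected ≈ 200 mW

Γ = (1020 − 313)/(1020 + 313) = 0.53
|Γ|² = 0.281
P_refl = |Γ|²·P_inc = 200 mW, P_del = (1 − |Γ|²)·P_inc = 510 mW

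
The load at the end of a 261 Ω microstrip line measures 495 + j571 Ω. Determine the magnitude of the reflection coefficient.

Γ = (Z_L − Z_0)/(Z_L + Z_0) = (234 + j571)/(756 + j571)
|Γ| = 617/947

|Γ| ≈ 0.651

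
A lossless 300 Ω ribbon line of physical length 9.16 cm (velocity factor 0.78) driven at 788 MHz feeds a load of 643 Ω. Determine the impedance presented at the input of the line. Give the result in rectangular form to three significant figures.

Z_in ≈ 156 + j87.5 Ω

λ = v/f = 0.78·c / 788 MHz = 0.297 m
βl = 2π·l/λ = 2π × 0.308 = 111°
tan(βl) = tan(111°) = -2.6
Z_in = Z_0·(Z_L + jZ_0·tanβl)/(Z_0 + jZ_L·tanβl)
     = 300·(643 − j780)/(300 − j1670)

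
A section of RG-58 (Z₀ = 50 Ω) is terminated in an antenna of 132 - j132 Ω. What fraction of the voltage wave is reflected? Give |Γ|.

|Γ| ≈ 0.691

Γ = (Z_L − Z_0)/(Z_L + Z_0) = (82 − j132)/(182 − j132)
|Γ| = 155/225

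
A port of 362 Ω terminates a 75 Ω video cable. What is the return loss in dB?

RL ≈ 3.65 dB

Γ = (362 − 75)/(362 + 75) = 0.657
RL = −20·log₁₀|Γ| = −20·log₁₀(0.657)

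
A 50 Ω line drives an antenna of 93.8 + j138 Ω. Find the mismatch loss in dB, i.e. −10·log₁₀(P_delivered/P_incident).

Γ = (43.8 + j138)/(143.8 + j138), |Γ| = 0.726
|Γ|² = 0.528, so P_del/P_inc = 1 − |Γ|² = 0.472
ML = −10·log₁₀(1 − |Γ|²)

mismatch loss ≈ 3.26 dB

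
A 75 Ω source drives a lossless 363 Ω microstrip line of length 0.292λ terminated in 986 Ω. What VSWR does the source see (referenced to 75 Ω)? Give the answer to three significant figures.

VSWR ≈ 2.71

βl = 2π × 0.292 = 105°
tan(βl) = -3.7
Z_in = Z_0·(Z_L + jZ_0·tanβl)/(Z_0 + jZ_L·tanβl) = 142 + j84 Ω
Γ_s = (Z_in − Z_s)/(Z_in + Z_s) = (67 + j84)/(217 + j84), |Γ_s| = 0.462
VSWR = (1 + |Γ_s|)/(1 − |Γ_s|)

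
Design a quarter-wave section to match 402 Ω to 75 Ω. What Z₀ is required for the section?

Z_qwt ≈ 174 Ω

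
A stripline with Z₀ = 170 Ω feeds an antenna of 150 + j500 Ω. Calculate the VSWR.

VSWR ≈ 11.7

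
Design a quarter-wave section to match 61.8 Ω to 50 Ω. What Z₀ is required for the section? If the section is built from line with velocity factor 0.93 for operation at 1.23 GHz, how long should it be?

Z_qwt = √(Z_0·R_L) = √(50 × 61.8) = √3090
λ = 0.93·c/f = 0.227 m, so l = λ/4 = 0.0567 m

Z_qwt ≈ 55.6 Ω; length ≈ 5.67 cm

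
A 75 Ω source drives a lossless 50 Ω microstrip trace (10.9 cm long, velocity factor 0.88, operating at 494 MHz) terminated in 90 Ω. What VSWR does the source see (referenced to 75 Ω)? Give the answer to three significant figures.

λ = v/f = 0.88·c / 494 MHz = 0.534 m
βl = 2π·l/λ = 2π × 0.204 = 73.4°
tan(βl) = 3.36
Z_in = Z_0·(Z_L + jZ_0·tanβl)/(Z_0 + jZ_L·tanβl) = 29.4 − j10 Ω
Γ_s = (Z_in − Z_s)/(Z_in + Z_s) = (-45.6 − j10)/(104 − j10), |Γ_s| = 0.445
VSWR = (1 + |Γ_s|)/(1 − |Γ_s|)

VSWR ≈ 2.6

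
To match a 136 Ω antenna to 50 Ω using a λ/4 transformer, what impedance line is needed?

Z_qwt = √(Z_0·R_L) = √(50 × 136) = √6800

Z_qwt ≈ 82.5 Ω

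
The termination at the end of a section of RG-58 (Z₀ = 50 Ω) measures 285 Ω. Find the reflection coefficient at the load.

Γ = 0.701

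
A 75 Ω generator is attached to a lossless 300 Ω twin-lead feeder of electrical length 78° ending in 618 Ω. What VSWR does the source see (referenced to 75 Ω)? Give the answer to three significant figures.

VSWR ≈ 2.27

tan(βl) = 4.7
Z_in = Z_0·(Z_L + jZ_0·tanβl)/(Z_0 + jZ_L·tanβl) = 151 − j48.2 Ω
Γ_s = (Z_in − Z_s)/(Z_in + Z_s) = (75.6 − j48.2)/(226 − j48.2), |Γ_s| = 0.389
VSWR = (1 + |Γ_s|)/(1 − |Γ_s|)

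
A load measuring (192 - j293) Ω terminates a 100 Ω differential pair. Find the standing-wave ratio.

VSWR ≈ 6.76

Γ = (Z_L − Z_0)/(Z_L + Z_0) = (92 − j293)/(292 − j293)
|Γ| = 307/414 = 0.742
VSWR = (1 + |Γ|)/(1 − |Γ|) = 1.74/0.258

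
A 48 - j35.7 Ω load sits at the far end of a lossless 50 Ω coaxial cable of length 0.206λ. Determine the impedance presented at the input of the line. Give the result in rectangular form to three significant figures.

Z_in ≈ 27.1 + j13.9 Ω

βl = 2π × 0.206 = 74.2°
tan(βl) = tan(74.2°) = 3.52
Z_in = Z_0·(Z_L + jZ_0·tanβl)/(Z_0 + jZ_L·tanβl)
     = 50·(48 + j141)/(176 + j169)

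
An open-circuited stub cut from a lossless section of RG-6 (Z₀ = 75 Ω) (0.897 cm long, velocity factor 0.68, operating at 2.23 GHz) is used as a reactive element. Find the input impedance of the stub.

Z_in ≈ −j106 Ω

λ = v/f = 0.68·c / 2.23 GHz = 0.0915 m
βl = 2π·l/λ = 2π × 0.0981 = 35.3°
tan(βl) = 0.708
For an open-circuited stub, Z_in = −jZ_0·cot(βl) = −jZ_0/tan(βl)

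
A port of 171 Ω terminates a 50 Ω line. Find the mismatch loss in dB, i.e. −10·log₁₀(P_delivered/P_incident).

mismatch loss ≈ 1.55 dB

Γ = (171 − 50)/(171 + 50) = 0.548
|Γ|² = 0.3, so P_del/P_inc = 1 − |Γ|² = 0.7
ML = −10·log₁₀(1 − |Γ|²)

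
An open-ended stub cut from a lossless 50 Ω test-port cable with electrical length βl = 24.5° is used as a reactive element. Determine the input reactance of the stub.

X_in ≈ -110 Ω (capacitive)

tan(βl) = 0.456
For an open-ended stub, Z_in = −jZ_0·cot(βl) = −jZ_0/tan(βl)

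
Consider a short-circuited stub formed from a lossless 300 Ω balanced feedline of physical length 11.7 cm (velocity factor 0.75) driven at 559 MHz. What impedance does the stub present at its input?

λ = v/f = 0.75·c / 559 MHz = 0.403 m
βl = 2π·l/λ = 2π × 0.291 = 105°
tan(βl) = -3.83
For a short-circuited stub, Z_in = jZ_0·tan(βl)

Z_in ≈ −j1150 Ω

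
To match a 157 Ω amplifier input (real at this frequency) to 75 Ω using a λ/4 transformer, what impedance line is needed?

Z_qwt ≈ 109 Ω

Z_qwt = √(Z_0·R_L) = √(75 × 157) = √11780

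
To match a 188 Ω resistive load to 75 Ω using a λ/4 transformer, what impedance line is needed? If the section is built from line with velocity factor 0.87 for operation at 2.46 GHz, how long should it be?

Z_qwt ≈ 119 Ω; length ≈ 2.65 cm

Z_qwt = √(Z_0·R_L) = √(75 × 188) = √14100
λ = 0.87·c/f = 0.106 m, so l = λ/4 = 0.0265 m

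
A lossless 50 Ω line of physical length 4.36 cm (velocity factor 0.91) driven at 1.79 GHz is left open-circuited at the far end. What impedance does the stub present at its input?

λ = v/f = 0.91·c / 1.79 GHz = 0.153 m
βl = 2π·l/λ = 2π × 0.286 = 103°
tan(βl) = -4.36
For an open-circuited stub, Z_in = −jZ_0·cot(βl) = −jZ_0/tan(βl)

Z_in ≈ +j11.5 Ω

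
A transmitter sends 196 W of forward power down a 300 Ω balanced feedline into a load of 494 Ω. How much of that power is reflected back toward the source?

P_reflected ≈ 11.7 W

Γ = (494 − 300)/(494 + 300) = 0.244
|Γ|² = 0.0597
P_refl = |Γ|²·P_inc = 11.7 W, P_del = (1 − |Γ|²)·P_inc = 184 W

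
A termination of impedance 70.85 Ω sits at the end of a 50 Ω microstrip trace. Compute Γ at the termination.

Γ = 0.173

Γ = (Z_L − Z_0)/(Z_L + Z_0) = (70.85 − 50)/(70.85 + 50) = 20.85/120.8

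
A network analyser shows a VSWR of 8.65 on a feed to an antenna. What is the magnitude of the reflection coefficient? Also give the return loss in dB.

|Γ| ≈ 0.793; return loss ≈ 2.02 dB

|Γ| = (S − 1)/(S + 1) = (8.65 − 1)/(8.65 + 1) = 7.65/9.65
RL = −20·log₁₀|Γ| = −20·log₁₀(0.793)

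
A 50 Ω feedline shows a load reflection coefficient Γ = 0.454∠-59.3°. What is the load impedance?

Z_L ≈ 53.5 − j52.6 Ω

Z_L = Z_0·(1 + Γ)/(1 − Γ) = 50·(1.23 − j0.39)/(0.768 + j0.39)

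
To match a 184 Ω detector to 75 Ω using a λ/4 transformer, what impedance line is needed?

Z_qwt ≈ 117 Ω

Z_qwt = √(Z_0·R_L) = √(75 × 184) = √13800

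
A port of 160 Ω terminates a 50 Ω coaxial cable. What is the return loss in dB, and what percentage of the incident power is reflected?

RL ≈ 5.62 dB; 27.4% of incident power reflected

Γ = (160 − 50)/(160 + 50) = 0.524
RL = −20·log₁₀(0.524) = 5.62 dB
P_refl/P_inc = |Γ|² = 0.274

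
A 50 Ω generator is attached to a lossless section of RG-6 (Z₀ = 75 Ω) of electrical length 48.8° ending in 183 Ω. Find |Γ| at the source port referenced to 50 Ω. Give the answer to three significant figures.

tan(βl) = 1.14
Z_in = Z_0·(Z_L + jZ_0·tanβl)/(Z_0 + jZ_L·tanβl) = 48.1 − j48.4 Ω
Γ_s = (Z_in − Z_s)/(Z_in + Z_s) = (-1.9 − j48.4)/(98.1 − j48.4), |Γ_s| = 0.443

|Γ| ≈ 0.443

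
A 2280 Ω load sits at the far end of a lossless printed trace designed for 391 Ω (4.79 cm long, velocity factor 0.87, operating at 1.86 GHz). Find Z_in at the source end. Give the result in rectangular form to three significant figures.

Z_in ≈ 93.9 + j242 Ω

λ = v/f = 0.87·c / 1.86 GHz = 0.14 m
βl = 2π·l/λ = 2π × 0.341 = 123°
tan(βl) = tan(123°) = -1.55
Z_in = Z_0·(Z_L + jZ_0·tanβl)/(Z_0 + jZ_L·tanβl)
     = 391·(2280 − j605)/(391 − j3530)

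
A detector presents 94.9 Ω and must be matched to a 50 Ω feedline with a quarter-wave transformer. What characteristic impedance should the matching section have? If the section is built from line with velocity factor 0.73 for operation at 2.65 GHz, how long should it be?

Z_qwt ≈ 68.9 Ω; length ≈ 2.07 cm

Z_qwt = √(Z_0·R_L) = √(50 × 94.9) = √4745
λ = 0.73·c/f = 0.0826 m, so l = λ/4 = 0.0207 m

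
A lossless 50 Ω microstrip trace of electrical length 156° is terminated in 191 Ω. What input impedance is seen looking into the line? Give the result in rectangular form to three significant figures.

tan(βl) = tan(156°) = -0.445
Z_in = Z_0·(Z_L + jZ_0·tanβl)/(Z_0 + jZ_L·tanβl)
     = 50·(191 − j22.3)/(50 − j85)

Z_in ≈ 58.8 + j77.7 Ω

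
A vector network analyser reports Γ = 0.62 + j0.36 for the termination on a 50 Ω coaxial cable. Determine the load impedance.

Z_L = Z_0·(1 + Γ)/(1 − Γ) = 50·(1.62 + j0.36)/(0.38 − j0.36)

Z_L ≈ 88.7 + j131 Ω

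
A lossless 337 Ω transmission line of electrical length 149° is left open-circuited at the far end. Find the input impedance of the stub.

Z_in ≈ +j561 Ω

tan(βl) = -0.601
For an open-circuited stub, Z_in = −jZ_0·cot(βl) = −jZ_0/tan(βl)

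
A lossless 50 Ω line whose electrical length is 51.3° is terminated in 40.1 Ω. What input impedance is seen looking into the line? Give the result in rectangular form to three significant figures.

tan(βl) = tan(51.3°) = 1.25
Z_in = Z_0·(Z_L + jZ_0·tanβl)/(Z_0 + jZ_L·tanβl)
     = 50·(40.1 + j62.4)/(50 + j50.1)

Z_in ≈ 51.2 + j11.1 Ω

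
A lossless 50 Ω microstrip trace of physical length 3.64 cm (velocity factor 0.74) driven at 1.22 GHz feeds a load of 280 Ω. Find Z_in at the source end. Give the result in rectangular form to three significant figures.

Z_in ≈ 9.84 − j15.7 Ω

λ = v/f = 0.74·c / 1.22 GHz = 0.182 m
βl = 2π·l/λ = 2π × 0.2 = 72°
tan(βl) = tan(72°) = 3.08
Z_in = Z_0·(Z_L + jZ_0·tanβl)/(Z_0 + jZ_L·tanβl)
     = 50·(280 + j154)/(50 + j862)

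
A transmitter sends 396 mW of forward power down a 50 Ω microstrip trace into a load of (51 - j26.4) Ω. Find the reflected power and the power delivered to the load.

|Γ| = |(1 − j26.4)/(101 − j26.4)| = 0.253
|Γ|² = 0.064
P_refl = |Γ|²·P_inc = 25.4 mW, P_del = (1 − |Γ|²)·P_inc = 371 mW

P_reflected ≈ 25.4 mW; P_delivered ≈ 371 mW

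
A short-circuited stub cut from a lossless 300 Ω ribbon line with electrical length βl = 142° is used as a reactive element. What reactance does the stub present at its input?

tan(βl) = -0.781
For a short-circuited stub, Z_in = jZ_0·tan(βl)

X_in ≈ -234 Ω (capacitive)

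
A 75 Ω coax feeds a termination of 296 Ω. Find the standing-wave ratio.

Γ = (296 − 75)/(296 + 75) = 0.596
VSWR = (1 + 0.596)/(1 − 0.596)

VSWR ≈ 3.95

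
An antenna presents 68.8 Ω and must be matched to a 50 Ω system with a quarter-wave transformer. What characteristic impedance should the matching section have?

Z_qwt ≈ 58.7 Ω

Z_qwt = √(Z_0·R_L) = √(50 × 68.8) = √3440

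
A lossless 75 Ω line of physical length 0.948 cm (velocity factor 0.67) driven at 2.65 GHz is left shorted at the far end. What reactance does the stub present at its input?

λ = v/f = 0.67·c / 2.65 GHz = 0.0758 m
βl = 2π·l/λ = 2π × 0.125 = 45°
tan(βl) = 1
For a shorted stub, Z_in = jZ_0·tan(βl)

X_in ≈ 75 Ω (inductive)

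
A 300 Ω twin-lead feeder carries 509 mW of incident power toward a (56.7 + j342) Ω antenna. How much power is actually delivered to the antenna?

P_delivered ≈ 142 mW

|Γ| = |(-243.3 + j342)/(356.7 + j342)| = 0.849
|Γ|² = 0.721
P_refl = |Γ|²·P_inc = 367 mW, P_del = (1 − |Γ|²)·P_inc = 142 mW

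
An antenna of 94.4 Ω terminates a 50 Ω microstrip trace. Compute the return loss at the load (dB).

Γ = (94.4 − 50)/(94.4 + 50) = 0.307
RL = −20·log₁₀|Γ| = −20·log₁₀(0.307)

RL ≈ 10.2 dB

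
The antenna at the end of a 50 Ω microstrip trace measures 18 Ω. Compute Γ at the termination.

Γ = -0.471

Γ = (Z_L − Z_0)/(Z_L + Z_0) = (18 − 50)/(18 + 50) = -32/68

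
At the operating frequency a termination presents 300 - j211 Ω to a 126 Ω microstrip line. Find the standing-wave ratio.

Γ = (Z_L − Z_0)/(Z_L + Z_0) = (174 − j211)/(426 − j211)
|Γ| = 273/475 = 0.575
VSWR = (1 + |Γ|)/(1 − |Γ|) = 1.58/0.425

VSWR ≈ 3.71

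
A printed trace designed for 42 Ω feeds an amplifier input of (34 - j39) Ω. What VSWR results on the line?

Γ = (Z_L − Z_0)/(Z_L + Z_0) = (-8 − j39)/(76 − j39)
|Γ| = 39.8/85.4 = 0.466
VSWR = (1 + |Γ|)/(1 − |Γ|) = 1.47/0.534

VSWR ≈ 2.75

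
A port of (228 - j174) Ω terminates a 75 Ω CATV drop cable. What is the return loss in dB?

Γ = (153 − j174)/(303 − j174), |Γ| = 0.663
RL = −20·log₁₀|Γ| = −20·log₁₀(0.663)

RL ≈ 3.57 dB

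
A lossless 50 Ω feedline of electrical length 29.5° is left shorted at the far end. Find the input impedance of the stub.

tan(βl) = 0.566
For a shorted stub, Z_in = jZ_0·tan(βl)

Z_in ≈ +j28.3 Ω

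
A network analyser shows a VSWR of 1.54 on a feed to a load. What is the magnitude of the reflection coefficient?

|Γ| ≈ 0.213

|Γ| = (S − 1)/(S + 1) = (1.54 − 1)/(1.54 + 1) = 0.54/2.54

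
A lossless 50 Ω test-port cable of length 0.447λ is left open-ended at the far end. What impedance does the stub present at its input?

βl = 2π × 0.447 = 161°
tan(βl) = -0.346
For an open-ended stub, Z_in = −jZ_0·cot(βl) = −jZ_0/tan(βl)

Z_in ≈ +j145 Ω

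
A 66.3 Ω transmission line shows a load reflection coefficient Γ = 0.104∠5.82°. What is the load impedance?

Z_L ≈ 81.6 + j1.74 Ω

Z_L = Z_0·(1 + Γ)/(1 − Γ) = 66.3·(1.1 + j0.0105)/(0.897 − j0.0105)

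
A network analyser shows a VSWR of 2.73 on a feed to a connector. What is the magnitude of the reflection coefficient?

|Γ| = (S − 1)/(S + 1) = (2.73 − 1)/(2.73 + 1) = 1.73/3.73

|Γ| ≈ 0.464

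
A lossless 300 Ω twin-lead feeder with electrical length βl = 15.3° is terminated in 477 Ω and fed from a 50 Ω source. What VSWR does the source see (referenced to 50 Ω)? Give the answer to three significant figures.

VSWR ≈ 9.15

tan(βl) = 0.274
Z_in = Z_0·(Z_L + jZ_0·tanβl)/(Z_0 + jZ_L·tanβl) = 431 − j105 Ω
Γ_s = (Z_in − Z_s)/(Z_in + Z_s) = (381 − j105)/(481 − j105), |Γ_s| = 0.803
VSWR = (1 + |Γ_s|)/(1 − |Γ_s|)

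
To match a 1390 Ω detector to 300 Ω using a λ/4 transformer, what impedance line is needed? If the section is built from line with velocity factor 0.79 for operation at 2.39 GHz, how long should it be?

Z_qwt = √(Z_0·R_L) = √(300 × 1390) = √417000
λ = 0.79·c/f = 0.0992 m, so l = λ/4 = 0.0248 m

Z_qwt ≈ 646 Ω; length ≈ 2.48 cm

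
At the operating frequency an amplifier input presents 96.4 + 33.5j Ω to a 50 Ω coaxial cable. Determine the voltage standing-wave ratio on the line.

VSWR ≈ 2.23

Γ = (Z_L − Z_0)/(Z_L + Z_0) = (46.4 + j33.5)/(146.4 + j33.5)
|Γ| = 57.2/150 = 0.381
VSWR = (1 + |Γ|)/(1 − |Γ|) = 1.38/0.619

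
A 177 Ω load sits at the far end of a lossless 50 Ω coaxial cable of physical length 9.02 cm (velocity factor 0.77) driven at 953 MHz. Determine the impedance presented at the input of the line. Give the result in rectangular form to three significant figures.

Z_in ≈ 25.4 + j41.3 Ω

λ = v/f = 0.77·c / 953 MHz = 0.242 m
βl = 2π·l/λ = 2π × 0.372 = 134°
tan(βl) = tan(134°) = -1.04
Z_in = Z_0·(Z_L + jZ_0·tanβl)/(Z_0 + jZ_L·tanβl)
     = 50·(177 − j51.8)/(50 − j184)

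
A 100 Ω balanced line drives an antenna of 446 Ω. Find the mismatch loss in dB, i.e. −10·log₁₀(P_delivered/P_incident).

Γ = (446 − 100)/(446 + 100) = 0.634
|Γ|² = 0.402, so P_del/P_inc = 1 − |Γ|² = 0.598
ML = −10·log₁₀(1 − |Γ|²)

mismatch loss ≈ 2.23 dB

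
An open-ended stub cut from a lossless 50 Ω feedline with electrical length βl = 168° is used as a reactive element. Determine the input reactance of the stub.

tan(βl) = -0.213
For an open-ended stub, Z_in = −jZ_0·cot(βl) = −jZ_0/tan(βl)

X_in ≈ 235 Ω (inductive)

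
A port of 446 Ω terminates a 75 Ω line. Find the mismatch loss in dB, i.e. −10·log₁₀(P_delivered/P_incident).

mismatch loss ≈ 3.07 dB

Γ = (446 − 75)/(446 + 75) = 0.712
|Γ|² = 0.507, so P_del/P_inc = 1 − |Γ|² = 0.493
ML = −10·log₁₀(1 − |Γ|²)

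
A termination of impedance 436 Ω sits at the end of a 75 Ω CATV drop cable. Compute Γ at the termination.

Γ = (Z_L − Z_0)/(Z_L + Z_0) = (436 − 75)/(436 + 75) = 361/511

Γ = 0.706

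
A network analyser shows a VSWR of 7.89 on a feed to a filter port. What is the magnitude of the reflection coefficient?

|Γ| = (S − 1)/(S + 1) = (7.89 − 1)/(7.89 + 1) = 6.89/8.89

|Γ| ≈ 0.775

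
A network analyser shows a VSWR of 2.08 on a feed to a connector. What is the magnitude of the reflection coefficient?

|Γ| = (S − 1)/(S + 1) = (2.08 − 1)/(2.08 + 1) = 1.08/3.08

|Γ| ≈ 0.351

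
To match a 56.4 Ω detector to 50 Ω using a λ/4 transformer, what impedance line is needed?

Z_qwt = √(Z_0·R_L) = √(50 × 56.4) = √2820

Z_qwt ≈ 53.1 Ω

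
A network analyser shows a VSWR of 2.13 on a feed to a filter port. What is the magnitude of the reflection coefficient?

|Γ| ≈ 0.361

|Γ| = (S − 1)/(S + 1) = (2.13 − 1)/(2.13 + 1) = 1.13/3.13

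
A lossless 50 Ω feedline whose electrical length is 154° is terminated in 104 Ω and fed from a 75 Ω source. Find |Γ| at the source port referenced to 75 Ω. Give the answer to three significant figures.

tan(βl) = -0.488
Z_in = Z_0·(Z_L + jZ_0·tanβl)/(Z_0 + jZ_L·tanβl) = 63.4 + j40 Ω
Γ_s = (Z_in − Z_s)/(Z_in + Z_s) = (-11.6 + j40)/(138 + j40), |Γ_s| = 0.289

|Γ| ≈ 0.289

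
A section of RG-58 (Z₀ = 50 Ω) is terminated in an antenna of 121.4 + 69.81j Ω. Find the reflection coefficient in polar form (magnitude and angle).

Γ ≈ 0.54 ∠ 22.2°

Γ = (Z_L − Z_0)/(Z_L + Z_0) = (71.4 + j69.81)/(171.4 + j69.81)
|Γ| = 99.9/185 = 0.54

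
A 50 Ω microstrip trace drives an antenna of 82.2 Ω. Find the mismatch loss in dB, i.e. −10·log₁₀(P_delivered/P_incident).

Γ = (82.2 − 50)/(82.2 + 50) = 0.244
|Γ|² = 0.0593, so P_del/P_inc = 1 − |Γ|² = 0.941
ML = −10·log₁₀(1 − |Γ|²)

mismatch loss ≈ 0.266 dB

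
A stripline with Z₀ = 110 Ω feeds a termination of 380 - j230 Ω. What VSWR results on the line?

Γ = (Z_L − Z_0)/(Z_L + Z_0) = (270 − j230)/(490 − j230)
|Γ| = 355/541 = 0.655
VSWR = (1 + |Γ|)/(1 − |Γ|) = 1.66/0.345

VSWR ≈ 4.8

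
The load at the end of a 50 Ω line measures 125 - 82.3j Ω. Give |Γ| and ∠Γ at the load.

Γ = (Z_L − Z_0)/(Z_L + Z_0) = (75 − j82.3)/(175 − j82.3)
|Γ| = 111/193 = 0.576

Γ ≈ 0.576 ∠ -22.5°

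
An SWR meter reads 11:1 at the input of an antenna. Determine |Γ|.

|Γ| ≈ 0.833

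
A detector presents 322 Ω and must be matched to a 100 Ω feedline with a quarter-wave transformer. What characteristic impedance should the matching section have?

Z_qwt = √(Z_0·R_L) = √(100 × 322) = √32200

Z_qwt ≈ 179 Ω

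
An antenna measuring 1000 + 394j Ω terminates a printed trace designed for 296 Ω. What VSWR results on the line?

VSWR ≈ 3.95

Γ = (Z_L − Z_0)/(Z_L + Z_0) = (704 + j394)/(1296 + j394)
|Γ| = 807/1350 = 0.596
VSWR = (1 + |Γ|)/(1 − |Γ|) = 1.6/0.404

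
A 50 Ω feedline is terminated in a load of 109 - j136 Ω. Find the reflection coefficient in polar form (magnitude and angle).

Γ = (Z_L − Z_0)/(Z_L + Z_0) = (59 − j136)/(159 − j136)
|Γ| = 148/209 = 0.709

Γ ≈ 0.709 ∠ -26°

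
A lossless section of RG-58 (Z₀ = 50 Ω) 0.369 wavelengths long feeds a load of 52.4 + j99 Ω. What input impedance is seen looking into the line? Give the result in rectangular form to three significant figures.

βl = 2π × 0.369 = 133°
tan(βl) = tan(133°) = -1.08
Z_in = Z_0·(Z_L + jZ_0·tanβl)/(Z_0 + jZ_L·tanβl)
     = 50·(52.4 + j45.1)/(157 − j56.5)

Z_in ≈ 10.2 + j18.1 Ω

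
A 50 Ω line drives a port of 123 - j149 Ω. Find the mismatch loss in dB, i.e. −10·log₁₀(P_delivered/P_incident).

mismatch loss ≈ 3.26 dB

Γ = (73 − j149)/(173 − j149), |Γ| = 0.727
|Γ|² = 0.528, so P_del/P_inc = 1 − |Γ|² = 0.472
ML = −10·log₁₀(1 − |Γ|²)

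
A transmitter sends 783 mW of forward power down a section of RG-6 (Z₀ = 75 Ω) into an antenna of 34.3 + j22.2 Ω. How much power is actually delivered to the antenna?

|Γ| = |(-40.7 + j22.2)/(109.3 + j22.2)| = 0.416
|Γ|² = 0.173
P_refl = |Γ|²·P_inc = 135 mW, P_del = (1 − |Γ|²)·P_inc = 648 mW

P_delivered ≈ 648 mW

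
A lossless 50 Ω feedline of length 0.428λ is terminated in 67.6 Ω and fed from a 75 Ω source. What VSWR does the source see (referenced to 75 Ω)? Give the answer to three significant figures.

VSWR ≈ 1.39

βl = 2π × 0.428 = 154°
tan(βl) = -0.486
Z_in = Z_0·(Z_L + jZ_0·tanβl)/(Z_0 + jZ_L·tanβl) = 58.4 + j14.1 Ω
Γ_s = (Z_in − Z_s)/(Z_in + Z_s) = (-16.6 + j14.1)/(133 + j14.1), |Γ_s| = 0.162
VSWR = (1 + |Γ_s|)/(1 − |Γ_s|)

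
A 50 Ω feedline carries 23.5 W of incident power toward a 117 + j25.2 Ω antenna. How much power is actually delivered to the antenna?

P_delivered ≈ 19.3 W

|Γ| = |(67 + j25.2)/(167 + j25.2)| = 0.424
|Γ|² = 0.18
P_refl = |Γ|²·P_inc = 4.22 W, P_del = (1 − |Γ|²)·P_inc = 19.3 W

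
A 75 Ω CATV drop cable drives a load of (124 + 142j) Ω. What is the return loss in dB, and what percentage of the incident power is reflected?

Γ = (49 + j142)/(199 + j142), |Γ| = 0.614
RL = −20·log₁₀(0.614) = 4.23 dB
P_refl/P_inc = |Γ|² = 0.378

RL ≈ 4.23 dB; 37.8% of incident power reflected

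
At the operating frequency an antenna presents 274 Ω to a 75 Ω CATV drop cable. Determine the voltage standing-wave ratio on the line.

VSWR ≈ 3.65

For a purely resistive load, VSWR = R_L/Z_0 or Z_0/R_L (whichever > 1) = 274/75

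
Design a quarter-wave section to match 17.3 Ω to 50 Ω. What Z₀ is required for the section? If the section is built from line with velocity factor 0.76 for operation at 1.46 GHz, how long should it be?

Z_qwt ≈ 29.4 Ω; length ≈ 3.9 cm

Z_qwt = √(Z_0·R_L) = √(50 × 17.3) = √865
λ = 0.76·c/f = 0.156 m, so l = λ/4 = 0.039 m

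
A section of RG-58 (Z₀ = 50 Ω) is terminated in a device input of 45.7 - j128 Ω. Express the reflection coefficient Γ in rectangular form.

Γ = (Z_L − Z_0)/(Z_L + Z_0) = (-4.3 − j128)/(95.7 − j128)

Γ ≈ 0.625 − j0.501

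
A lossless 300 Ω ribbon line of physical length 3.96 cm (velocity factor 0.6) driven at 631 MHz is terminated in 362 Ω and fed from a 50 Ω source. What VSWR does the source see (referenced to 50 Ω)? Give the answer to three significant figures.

λ = v/f = 0.6·c / 631 MHz = 0.285 m
βl = 2π·l/λ = 2π × 0.139 = 50°
tan(βl) = 1.19
Z_in = Z_0·(Z_L + jZ_0·tanβl)/(Z_0 + jZ_L·tanβl) = 286 − j53.2 Ω
Γ_s = (Z_in − Z_s)/(Z_in + Z_s) = (236 − j53.2)/(336 − j53.2), |Γ_s| = 0.711
VSWR = (1 + |Γ_s|)/(1 − |Γ_s|)

VSWR ≈ 5.92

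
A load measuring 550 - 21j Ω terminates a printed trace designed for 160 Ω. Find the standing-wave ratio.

VSWR ≈ 3.44

Γ = (Z_L − Z_0)/(Z_L + Z_0) = (390 − j21)/(710 − j21)
|Γ| = 391/710 = 0.55
VSWR = (1 + |Γ|)/(1 − |Γ|) = 1.55/0.45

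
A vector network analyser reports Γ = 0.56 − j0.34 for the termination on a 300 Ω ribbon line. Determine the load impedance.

Z_L = Z_0·(1 + Γ)/(1 − Γ) = 300·(1.56 − j0.34)/(0.44 + j0.34)

Z_L ≈ 554 − j660 Ω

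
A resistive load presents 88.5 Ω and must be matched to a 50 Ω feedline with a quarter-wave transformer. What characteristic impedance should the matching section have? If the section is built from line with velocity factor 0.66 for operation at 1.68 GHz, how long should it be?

Z_qwt = √(Z_0·R_L) = √(50 × 88.5) = √4425
λ = 0.66·c/f = 0.118 m, so l = λ/4 = 0.0295 m

Z_qwt ≈ 66.5 Ω; length ≈ 2.95 cm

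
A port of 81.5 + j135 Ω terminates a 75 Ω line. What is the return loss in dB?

RL ≈ 3.69 dB

Γ = (6.5 + j135)/(156.5 + j135), |Γ| = 0.654
RL = −20·log₁₀|Γ| = −20·log₁₀(0.654)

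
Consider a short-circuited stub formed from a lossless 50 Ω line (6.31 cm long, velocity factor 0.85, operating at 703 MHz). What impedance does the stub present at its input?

Z_in ≈ +j96.6 Ω

λ = v/f = 0.85·c / 703 MHz = 0.363 m
βl = 2π·l/λ = 2π × 0.174 = 62.6°
tan(βl) = 1.93
For a short-circuited stub, Z_in = jZ_0·tan(βl)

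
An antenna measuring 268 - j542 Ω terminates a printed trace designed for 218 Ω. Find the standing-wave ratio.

Γ = (Z_L − Z_0)/(Z_L + Z_0) = (50 − j542)/(486 − j542)
|Γ| = 544/728 = 0.748
VSWR = (1 + |Γ|)/(1 − |Γ|) = 1.75/0.252

VSWR ≈ 6.93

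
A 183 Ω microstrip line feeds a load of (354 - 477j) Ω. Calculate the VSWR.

VSWR ≈ 5.79

Γ = (Z_L − Z_0)/(Z_L + Z_0) = (171 − j477)/(537 − j477)
|Γ| = 507/718 = 0.705
VSWR = (1 + |Γ|)/(1 − |Γ|) = 1.71/0.295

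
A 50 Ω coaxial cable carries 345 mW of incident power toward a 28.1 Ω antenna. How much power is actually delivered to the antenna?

P_delivered ≈ 318 mW

Γ = (28.1 − 50)/(28.1 + 50) = -0.28
|Γ|² = 0.0786
P_refl = |Γ|²·P_inc = 27.1 mW, P_del = (1 − |Γ|²)·P_inc = 318 mW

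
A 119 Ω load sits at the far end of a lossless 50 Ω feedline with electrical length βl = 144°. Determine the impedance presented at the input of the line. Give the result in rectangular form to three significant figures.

tan(βl) = tan(144°) = -0.727
Z_in = Z_0·(Z_L + jZ_0·tanβl)/(Z_0 + jZ_L·tanβl)
     = 50·(119 − j36.3)/(50 − j86.5)

Z_in ≈ 45.6 + j42.5 Ω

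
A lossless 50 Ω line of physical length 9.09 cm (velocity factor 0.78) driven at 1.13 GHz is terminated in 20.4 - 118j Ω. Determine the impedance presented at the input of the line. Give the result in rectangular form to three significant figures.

Z_in ≈ 807 − j110 Ω

λ = v/f = 0.78·c / 1.13 GHz = 0.207 m
βl = 2π·l/λ = 2π × 0.439 = 158°
tan(βl) = tan(158°) = -0.403
Z_in = Z_0·(Z_L + jZ_0·tanβl)/(Z_0 + jZ_L·tanβl)
     = 50·(20.4 − j138)/(2.39 − j8.23)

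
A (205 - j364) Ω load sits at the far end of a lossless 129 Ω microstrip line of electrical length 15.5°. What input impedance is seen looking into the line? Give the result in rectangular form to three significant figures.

Z_in ≈ 65.5 − j200 Ω

tan(βl) = tan(15.5°) = 0.277
Z_in = Z_0·(Z_L + jZ_0·tanβl)/(Z_0 + jZ_L·tanβl)
     = 129·(205 − j328)/(230 + j56.9)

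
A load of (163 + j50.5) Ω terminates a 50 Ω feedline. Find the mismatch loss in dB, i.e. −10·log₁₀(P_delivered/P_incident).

Γ = (113 + j50.5)/(213 + j50.5), |Γ| = 0.565
|Γ|² = 0.32, so P_del/P_inc = 1 − |Γ|² = 0.68
ML = −10·log₁₀(1 − |Γ|²)

mismatch loss ≈ 1.67 dB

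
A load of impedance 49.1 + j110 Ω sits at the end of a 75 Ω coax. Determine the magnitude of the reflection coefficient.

Γ = (Z_L − Z_0)/(Z_L + Z_0) = (-25.9 + j110)/(124.1 + j110)
|Γ| = 113/166

|Γ| ≈ 0.681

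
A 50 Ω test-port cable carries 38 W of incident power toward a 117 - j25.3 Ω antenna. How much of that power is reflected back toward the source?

|Γ| = |(67 − j25.3)/(167 − j25.3)| = 0.424
|Γ|² = 0.18
P_refl = |Γ|²·P_inc = 6.83 W, P_del = (1 − |Γ|²)·P_inc = 31.2 W

P_reflected ≈ 6.83 W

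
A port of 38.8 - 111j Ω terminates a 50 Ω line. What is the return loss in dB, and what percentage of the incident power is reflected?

Γ = (-11.2 − j111)/(88.8 − j111), |Γ| = 0.785
RL = −20·log₁₀(0.785) = 2.1 dB
P_refl/P_inc = |Γ|² = 0.616

RL ≈ 2.1 dB; 61.6% of incident power reflected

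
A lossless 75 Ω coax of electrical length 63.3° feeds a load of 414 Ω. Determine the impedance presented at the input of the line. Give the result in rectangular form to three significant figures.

tan(βl) = tan(63.3°) = 1.99
Z_in = Z_0·(Z_L + jZ_0·tanβl)/(Z_0 + jZ_L·tanβl)
     = 75·(414 + j149)/(75 + j823)

Z_in ≈ 16.9 − j36.2 Ω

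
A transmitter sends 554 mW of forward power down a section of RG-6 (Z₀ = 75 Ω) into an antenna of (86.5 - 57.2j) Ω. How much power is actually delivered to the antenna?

P_delivered ≈ 490 mW

|Γ| = |(11.5 − j57.2)/(161.5 − j57.2)| = 0.341
|Γ|² = 0.116
P_refl = |Γ|²·P_inc = 64.2 mW, P_del = (1 − |Γ|²)·P_inc = 490 mW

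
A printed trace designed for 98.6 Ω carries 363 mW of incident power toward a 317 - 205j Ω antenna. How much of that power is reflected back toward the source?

P_reflected ≈ 152 mW

|Γ| = |(218.4 − j205)/(415.6 − j205)| = 0.646
|Γ|² = 0.418
P_refl = |Γ|²·P_inc = 152 mW, P_del = (1 − |Γ|²)·P_inc = 211 mW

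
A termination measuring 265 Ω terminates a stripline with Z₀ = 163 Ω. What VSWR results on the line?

For a purely resistive load, VSWR = R_L/Z_0 or Z_0/R_L (whichever > 1) = 265/163

VSWR ≈ 1.63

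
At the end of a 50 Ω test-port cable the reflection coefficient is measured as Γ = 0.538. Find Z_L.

Z_L ≈ 166 Ω

Z_L = Z_0·(1 + Γ)/(1 − Γ) = 50·(1.54)/(0.462)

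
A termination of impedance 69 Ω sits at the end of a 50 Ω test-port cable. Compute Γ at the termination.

Γ = (Z_L − Z_0)/(Z_L + Z_0) = (69 − 50)/(69 + 50) = 19/119

Γ = 0.16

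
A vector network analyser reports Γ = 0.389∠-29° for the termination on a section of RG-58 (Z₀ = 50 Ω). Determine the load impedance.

Z_L ≈ 90.1 − j40.1 Ω

Z_L = Z_0·(1 + Γ)/(1 − Γ) = 50·(1.34 − j0.189)/(0.66 + j0.189)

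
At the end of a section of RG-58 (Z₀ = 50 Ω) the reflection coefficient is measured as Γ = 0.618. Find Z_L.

Z_L = Z_0·(1 + Γ)/(1 − Γ) = 50·(1.62)/(0.382)

Z_L ≈ 212 Ω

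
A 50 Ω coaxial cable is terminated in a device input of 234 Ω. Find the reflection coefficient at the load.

Γ = (Z_L − Z_0)/(Z_L + Z_0) = (234 − 50)/(234 + 50) = 184/284

Γ = 0.648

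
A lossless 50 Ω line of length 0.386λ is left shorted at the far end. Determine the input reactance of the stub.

X_in ≈ -43.5 Ω (capacitive)

βl = 2π × 0.386 = 139°
tan(βl) = -0.871
For a shorted stub, Z_in = jZ_0·tan(βl)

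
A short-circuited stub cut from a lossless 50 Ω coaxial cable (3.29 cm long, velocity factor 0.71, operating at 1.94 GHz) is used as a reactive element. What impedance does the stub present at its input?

Z_in ≈ −j155 Ω

λ = v/f = 0.71·c / 1.94 GHz = 0.11 m
βl = 2π·l/λ = 2π × 0.3 = 108°
tan(βl) = -3.1
For a short-circuited stub, Z_in = jZ_0·tan(βl)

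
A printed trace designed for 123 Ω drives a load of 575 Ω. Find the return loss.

Γ = (575 − 123)/(575 + 123) = 0.648
RL = −20·log₁₀|Γ| = −20·log₁₀(0.648)

RL ≈ 3.77 dB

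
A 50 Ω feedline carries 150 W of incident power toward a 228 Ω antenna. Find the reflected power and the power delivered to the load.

Γ = (228 − 50)/(228 + 50) = 0.64
|Γ|² = 0.41
P_refl = |Γ|²·P_inc = 61.5 W, P_del = (1 − |Γ|²)·P_inc = 88.5 W

P_reflected ≈ 61.5 W; P_delivered ≈ 88.5 W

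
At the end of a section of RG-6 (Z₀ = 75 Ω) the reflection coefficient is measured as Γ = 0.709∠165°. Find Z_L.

Z_L = Z_0·(1 + Γ)/(1 − Γ) = 75·(0.315 + j0.184)/(1.68 − j0.184)

Z_L ≈ 13 + j9.58 Ω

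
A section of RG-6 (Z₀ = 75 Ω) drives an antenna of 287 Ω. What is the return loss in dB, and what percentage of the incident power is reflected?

RL ≈ 4.65 dB; 34.3% of incident power reflected

Γ = (287 − 75)/(287 + 75) = 0.586
RL = −20·log₁₀(0.586) = 4.65 dB
P_refl/P_inc = |Γ|² = 0.343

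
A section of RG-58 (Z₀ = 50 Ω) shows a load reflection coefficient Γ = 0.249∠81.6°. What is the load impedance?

Z_L ≈ 47.4 + j24.9 Ω

Z_L = Z_0·(1 + Γ)/(1 − Γ) = 50·(1.04 + j0.246)/(0.964 − j0.246)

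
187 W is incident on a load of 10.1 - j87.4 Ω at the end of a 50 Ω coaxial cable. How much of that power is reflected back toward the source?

|Γ| = |(-39.9 − j87.4)/(60.1 − j87.4)| = 0.906
|Γ|² = 0.82
P_refl = |Γ|²·P_inc = 153 W, P_del = (1 − |Γ|²)·P_inc = 33.6 W

P_reflected ≈ 153 W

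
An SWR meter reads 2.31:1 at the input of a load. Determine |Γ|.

|Γ| ≈ 0.396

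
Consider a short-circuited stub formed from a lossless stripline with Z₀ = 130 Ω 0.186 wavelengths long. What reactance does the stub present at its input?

βl = 2π × 0.186 = 67°
tan(βl) = 2.35
For a short-circuited stub, Z_in = jZ_0·tan(βl)

X_in ≈ 306 Ω (inductive)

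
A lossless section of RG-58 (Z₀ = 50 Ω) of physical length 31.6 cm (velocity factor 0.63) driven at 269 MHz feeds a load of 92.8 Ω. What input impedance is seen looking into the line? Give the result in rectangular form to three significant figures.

Z_in ≈ 75.1 + j29.2 Ω

λ = v/f = 0.63·c / 269 MHz = 0.703 m
βl = 2π·l/λ = 2π × 0.45 = 162°
tan(βl) = tan(162°) = -0.327
Z_in = Z_0·(Z_L + jZ_0·tanβl)/(Z_0 + jZ_L·tanβl)
     = 50·(92.8 − j16.3)/(50 − j30.3)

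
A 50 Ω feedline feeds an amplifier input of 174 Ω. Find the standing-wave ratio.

VSWR ≈ 3.48

For a purely resistive load, VSWR = R_L/Z_0 or Z_0/R_L (whichever > 1) = 174/50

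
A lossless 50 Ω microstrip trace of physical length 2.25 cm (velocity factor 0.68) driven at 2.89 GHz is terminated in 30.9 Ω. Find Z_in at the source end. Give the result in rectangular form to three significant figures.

Z_in ≈ 63 − j24 Ω

λ = v/f = 0.68·c / 2.89 GHz = 0.0706 m
βl = 2π·l/λ = 2π × 0.319 = 115°
tan(βl) = tan(115°) = -2.17
Z_in = Z_0·(Z_L + jZ_0·tanβl)/(Z_0 + jZ_L·tanβl)
     = 50·(30.9 − j108)/(50 − j67)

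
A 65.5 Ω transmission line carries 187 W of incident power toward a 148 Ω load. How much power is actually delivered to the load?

Γ = (148 − 65.5)/(148 + 65.5) = 0.386
|Γ|² = 0.149
P_refl = |Γ|²·P_inc = 27.9 W, P_del = (1 − |Γ|²)·P_inc = 159 W

P_delivered ≈ 159 W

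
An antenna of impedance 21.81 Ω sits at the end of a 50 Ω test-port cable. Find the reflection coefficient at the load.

Γ = -0.393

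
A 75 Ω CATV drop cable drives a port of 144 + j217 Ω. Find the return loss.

RL ≈ 2.63 dB

Γ = (69 + j217)/(219 + j217), |Γ| = 0.739
RL = −20·log₁₀|Γ| = −20·log₁₀(0.739)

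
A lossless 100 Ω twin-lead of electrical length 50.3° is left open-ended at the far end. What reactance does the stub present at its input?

X_in ≈ -83 Ω (capacitive)

tan(βl) = 1.2
For an open-ended stub, Z_in = −jZ_0·cot(βl) = −jZ_0/tan(βl)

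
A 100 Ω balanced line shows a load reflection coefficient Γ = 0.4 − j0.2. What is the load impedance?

Z_L ≈ 200 − j100 Ω

Z_L = Z_0·(1 + Γ)/(1 − Γ) = 100·(1.4 − j0.2)/(0.6 + j0.2)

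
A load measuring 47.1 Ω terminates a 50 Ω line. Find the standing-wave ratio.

For a purely resistive load, VSWR = R_L/Z_0 or Z_0/R_L (whichever > 1) = 50/47.1

VSWR ≈ 1.06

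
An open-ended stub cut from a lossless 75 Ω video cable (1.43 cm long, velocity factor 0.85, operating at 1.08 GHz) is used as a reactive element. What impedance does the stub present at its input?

Z_in ≈ −j187 Ω

λ = v/f = 0.85·c / 1.08 GHz = 0.236 m
βl = 2π·l/λ = 2π × 0.0606 = 21.8°
tan(βl) = 0.4
For an open-ended stub, Z_in = −jZ_0·cot(βl) = −jZ_0/tan(βl)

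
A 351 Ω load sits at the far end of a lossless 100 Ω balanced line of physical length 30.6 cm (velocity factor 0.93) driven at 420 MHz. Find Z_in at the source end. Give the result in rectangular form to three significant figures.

λ = v/f = 0.93·c / 420 MHz = 0.664 m
βl = 2π·l/λ = 2π × 0.461 = 166°
tan(βl) = tan(166°) = -0.252
Z_in = Z_0·(Z_L + jZ_0·tanβl)/(Z_0 + jZ_L·tanβl)
     = 100·(351 − j25.2)/(100 − j88.6)

Z_in ≈ 209 + j160 Ω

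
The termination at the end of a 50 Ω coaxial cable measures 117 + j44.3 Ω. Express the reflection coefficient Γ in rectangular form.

Γ ≈ 0.441 + j0.148

Γ = (Z_L − Z_0)/(Z_L + Z_0) = (67 + j44.3)/(167 + j44.3)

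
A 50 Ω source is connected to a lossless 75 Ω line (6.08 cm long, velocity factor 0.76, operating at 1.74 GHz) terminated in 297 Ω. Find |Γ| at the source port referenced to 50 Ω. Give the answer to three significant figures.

λ = v/f = 0.76·c / 1.74 GHz = 0.131 m
βl = 2π·l/λ = 2π × 0.464 = 167°
tan(βl) = -0.23
Z_in = Z_0·(Z_L + jZ_0·tanβl)/(Z_0 + jZ_L·tanβl) = 171 + j138 Ω
Γ_s = (Z_in − Z_s)/(Z_in + Z_s) = (121 + j138)/(221 + j138), |Γ_s| = 0.705

|Γ| ≈ 0.705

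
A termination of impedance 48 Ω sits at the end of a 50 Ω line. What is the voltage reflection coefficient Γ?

Γ = -0.0204

Γ = (Z_L − Z_0)/(Z_L + Z_0) = (48 − 50)/(48 + 50) = -2/98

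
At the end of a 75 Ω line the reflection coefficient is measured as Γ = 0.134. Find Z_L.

Z_L = Z_0·(1 + Γ)/(1 − Γ) = 75·(1.13)/(0.866)

Z_L ≈ 98.2 Ω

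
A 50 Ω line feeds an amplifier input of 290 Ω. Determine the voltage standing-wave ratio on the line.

Γ = (290 − 50)/(290 + 50) = 0.706
VSWR = (1 + 0.706)/(1 − 0.706)

VSWR ≈ 5.8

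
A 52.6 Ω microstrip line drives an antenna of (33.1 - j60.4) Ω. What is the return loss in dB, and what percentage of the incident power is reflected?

Γ = (-19.5 − j60.4)/(85.7 − j60.4), |Γ| = 0.605
RL = −20·log₁₀(0.605) = 4.36 dB
P_refl/P_inc = |Γ|² = 0.366

RL ≈ 4.36 dB; 36.6% of incident power reflected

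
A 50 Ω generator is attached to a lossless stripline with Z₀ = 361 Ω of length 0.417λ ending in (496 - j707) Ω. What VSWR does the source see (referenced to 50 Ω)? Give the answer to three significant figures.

βl = 2π × 0.417 = 150°
tan(βl) = -0.575
Z_in = Z_0·(Z_L + jZ_0·tanβl)/(Z_0 + jZ_L·tanβl) = 1030 + j792 Ω
Γ_s = (Z_in − Z_s)/(Z_in + Z_s) = (983 + j792)/(1080 + j792), |Γ_s| = 0.941
VSWR = (1 + |Γ_s|)/(1 − |Γ_s|)

VSWR ≈ 32.8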